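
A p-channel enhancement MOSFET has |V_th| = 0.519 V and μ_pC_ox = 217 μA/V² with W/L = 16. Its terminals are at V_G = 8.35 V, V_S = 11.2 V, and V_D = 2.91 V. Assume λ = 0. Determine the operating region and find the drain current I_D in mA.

Saturation; I_D = 9.43 mA

V_SG = V_S − V_G = 11.2 − 8.35 = 2.85 V; V_SD = V_S − V_D = 11.2 − 2.91 = 8.29 V.
k_p = μ_pC_ox · (W/L) = 3.472 mA/V².
V_ov = V_SG − |V_th| = 2.85 − 0.519 = 2.33 V.
Since V_SD = 8.29 V ≥ V_ov = 2.33 V, the device is in saturation.
I_D = ½ k_p V_ov² = 0.5 × 3.472 × 2.33² = 9.43 mA.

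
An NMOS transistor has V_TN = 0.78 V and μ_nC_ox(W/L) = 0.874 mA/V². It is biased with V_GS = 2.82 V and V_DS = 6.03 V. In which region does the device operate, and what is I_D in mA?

V_ov = V_GS − V_TN = 2.82 − 0.78 = 2.04 V.
Since V_DS = 6.03 V ≥ V_ov = 2.04 V, the device is in saturation.
I_D = ½ k_n V_ov² = 0.5 × 0.874 × 2.04² = 1.82 mA.

Saturation; I_D = 1.82 mA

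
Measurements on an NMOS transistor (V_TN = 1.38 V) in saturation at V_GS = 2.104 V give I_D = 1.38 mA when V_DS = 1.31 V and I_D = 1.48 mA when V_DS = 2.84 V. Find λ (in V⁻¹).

With V_GS fixed, I_D ∝ (1 + λ V_DS) in saturation, so I_D2/I_D1 = (1 + λ V_DS2)/(1 + λ V_DS1).
1.48/1.38 = 1.072 = (1 + 2.84 λ)/(1 + 1.31 λ).
Solving: λ (I_D1 V_DS2 − I_D2 V_DS1) = I_D2 − I_D1, so λ = (1.48 − 1.38) / (1.38 × 2.84 − 1.48 × 1.31) = 0.1 / 1.98 = 0.0505 V⁻¹.

λ = 0.0505 V⁻¹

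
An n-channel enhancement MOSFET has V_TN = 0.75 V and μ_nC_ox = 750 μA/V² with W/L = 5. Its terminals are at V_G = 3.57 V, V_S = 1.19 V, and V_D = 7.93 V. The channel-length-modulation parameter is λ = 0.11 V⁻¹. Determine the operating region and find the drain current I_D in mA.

V_GS = V_G − V_S = 3.57 − 1.19 = 2.38 V; V_DS = V_D − V_S = 7.93 − 1.19 = 6.74 V.
k_n = μ_nC_ox · (W/L) = 3.75 mA/V².
V_ov = V_GS − V_TN = 2.38 − 0.75 = 1.63 V.
Since V_DS = 6.74 V ≥ V_ov = 1.63 V, the device is in saturation.
I_D = ½ k_n V_ov² (1 + λ V_DS) = 0.5 × 3.75 × 1.63² × (1 + 0.11 × 6.74) = 8.68 mA.

Saturation; I_D = 8.68 mA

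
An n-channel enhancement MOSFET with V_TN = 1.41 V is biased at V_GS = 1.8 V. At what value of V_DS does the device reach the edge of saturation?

The boundary between triode and saturation is V_DS = V_GS − V_TN = V_ov.
V_ov = 1.8 − 1.41 = 0.39 V.

V_DS,sat = 0.390 V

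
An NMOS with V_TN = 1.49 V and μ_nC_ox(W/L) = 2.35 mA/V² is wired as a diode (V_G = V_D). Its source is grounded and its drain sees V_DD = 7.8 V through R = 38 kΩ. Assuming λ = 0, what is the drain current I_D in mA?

I_D = 0.156 mA

With gate tied to drain, V_GS = V_DS ≥ V_GS − V_TN, so the device is in saturation.
KCL at the drain: ½ k_n (V_GS − V_TN)² = (V_DD − V_GS)/R.
Let x = V_GS − 1.49. Then 44.6 x² + x − 6.31 = 0, giving x = 0.365 V (positive root), so V_GS = 1.85 V.
I_D = (V_DD − V_GS)/R = (7.8 − 1.85) / 38 = 0.156 mA.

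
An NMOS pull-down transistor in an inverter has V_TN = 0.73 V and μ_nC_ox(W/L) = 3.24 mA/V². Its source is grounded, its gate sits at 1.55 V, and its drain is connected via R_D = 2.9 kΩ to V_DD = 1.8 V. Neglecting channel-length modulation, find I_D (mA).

V_GS = V_G = 1.55 V, so V_ov = 1.55 − 0.73 = 0.82 V.
Assume saturation: I_D = ½ k_n V_ov² = 0.5 × 3.24 × 0.82² = 1.09 mA, giving V_DS = V_DD − I_D R_D = 1.8 − 1.09 × 2.9 = -1.36 V.
But -1.36 V < V_ov = 0.82 V, so the device is actually in triode.
In triode I_D = k_n[V_ov V_DS − ½ V_DS²] and I_D = (V_DD − V_DS)/R_D. Equating: 4.7 V_DS² − 8.705 V_DS + 1.8 = 0, giving V_DS = 0.237 V (the root below V_ov).
I_D = (1.8 − 0.237) / 2.9 = 0.539 mA.

I_D = 0.539 mA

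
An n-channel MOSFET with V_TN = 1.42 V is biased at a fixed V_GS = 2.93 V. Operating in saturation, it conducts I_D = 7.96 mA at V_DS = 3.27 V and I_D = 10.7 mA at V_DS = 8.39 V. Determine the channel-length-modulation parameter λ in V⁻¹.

λ = 0.0862 V⁻¹

With V_GS fixed, I_D ∝ (1 + λ V_DS) in saturation, so I_D2/I_D1 = (1 + λ V_DS2)/(1 + λ V_DS1).
10.7/7.96 = 1.344 = (1 + 8.39 λ)/(1 + 3.27 λ).
Solving: λ (I_D1 V_DS2 − I_D2 V_DS1) = I_D2 − I_D1, so λ = (10.7 − 7.96) / (7.96 × 8.39 − 10.7 × 3.27) = 2.74 / 31.8 = 0.0862 V⁻¹.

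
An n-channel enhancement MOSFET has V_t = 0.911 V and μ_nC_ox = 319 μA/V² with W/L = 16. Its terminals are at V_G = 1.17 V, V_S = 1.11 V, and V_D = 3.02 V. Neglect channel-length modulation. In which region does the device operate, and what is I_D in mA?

V_GS = V_G − V_S = 1.17 − 1.11 = 0.06 V; V_DS = V_D − V_S = 3.02 − 1.11 = 1.91 V.
V_GS = 0.06 V < V_t = 0.911 V, so the transistor is in cutoff.

Cutoff; I_D = 0 mA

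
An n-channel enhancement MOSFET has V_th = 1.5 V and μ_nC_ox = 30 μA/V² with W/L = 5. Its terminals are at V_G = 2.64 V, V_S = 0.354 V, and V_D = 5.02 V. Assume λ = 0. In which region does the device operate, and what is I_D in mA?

V_GS = V_G − V_S = 2.64 − 0.354 = 2.29 V; V_DS = V_D − V_S = 5.02 − 0.354 = 4.67 V.
k_n = μ_nC_ox · (W/L) = 0.15 mA/V².
V_ov = V_GS − V_th = 2.29 − 1.5 = 0.786 V.
Since V_DS = 4.67 V ≥ V_ov = 0.786 V, the device is in saturation.
I_D = ½ k_n V_ov² = 0.5 × 0.15 × 0.786² = 0.0463 mA.

Saturation; I_D = 0.0463 mA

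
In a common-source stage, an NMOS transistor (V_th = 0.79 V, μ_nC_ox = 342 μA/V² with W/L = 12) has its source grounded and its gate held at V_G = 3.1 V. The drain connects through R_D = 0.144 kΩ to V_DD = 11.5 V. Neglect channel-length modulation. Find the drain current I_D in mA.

V_GS = V_G = 3.1 V, so V_ov = 3.1 − 0.79 = 2.31 V.
k_n = μ_nC_ox · (W/L) = 4.104 mA/V².
Assume saturation: I_D = ½ k_n V_ov² = 0.5 × 4.104 × 2.31² = 10.9 mA, giving V_DS = V_DD − I_D R_D = 11.5 − 10.9 × 0.144 = 9.92 V.
V_DS = 9.92 V ≥ V_ov = 2.31 V, confirming saturation.

I_D = 10.9 mA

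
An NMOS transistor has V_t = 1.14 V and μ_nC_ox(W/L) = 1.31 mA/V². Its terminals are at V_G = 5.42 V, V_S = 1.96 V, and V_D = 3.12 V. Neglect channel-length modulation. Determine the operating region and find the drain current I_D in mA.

Triode; I_D = 2.64 mA

V_GS = V_G − V_S = 5.42 − 1.96 = 3.46 V; V_DS = V_D − V_S = 3.12 − 1.96 = 1.16 V.
V_ov = V_GS − V_t = 3.46 − 1.14 = 2.32 V.
Since V_DS = 1.16 V < V_ov = 2.32 V, the device is in the triode region.
I_D = k_n [V_ov · V_DS − ½ V_DS²] = 1.31 × [2.32 × 1.16 − 0.5 × 1.16²] = 2.64 mA.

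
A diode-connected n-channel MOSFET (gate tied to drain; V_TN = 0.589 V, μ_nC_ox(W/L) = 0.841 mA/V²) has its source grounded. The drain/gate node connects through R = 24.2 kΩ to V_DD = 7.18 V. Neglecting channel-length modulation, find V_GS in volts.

With gate tied to drain, V_GS = V_DS ≥ V_GS − V_TN, so the device is in saturation.
KCL at the drain: ½ k_n (V_GS − V_TN)² = (V_DD − V_GS)/R.
Let x = V_GS − 0.589. Then 10.2 x² + x − 6.591 = 0, giving x = 0.757 V (positive root), so V_GS = 1.35 V.
I_D = (V_DD − V_GS)/R = (7.18 − 1.35) / 24.2 = 0.241 mA.

V_GS = 1.35 V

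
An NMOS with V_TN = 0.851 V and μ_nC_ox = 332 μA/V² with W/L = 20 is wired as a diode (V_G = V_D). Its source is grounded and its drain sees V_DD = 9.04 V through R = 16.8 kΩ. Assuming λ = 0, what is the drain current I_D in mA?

I_D = 0.465 mA

With gate tied to drain, V_GS = V_DS ≥ V_GS − V_TN, so the device is in saturation.
k_n = μ_nC_ox · (W/L) = 6.64 mA/V².
KCL at the drain: ½ k_n (V_GS − V_TN)² = (V_DD − V_GS)/R.
Let x = V_GS − 0.851. Then 55.8 x² + x − 8.189 = 0, giving x = 0.374 V (positive root), so V_GS = 1.23 V.
I_D = (V_DD − V_GS)/R = (9.04 − 1.23) / 16.8 = 0.465 mA.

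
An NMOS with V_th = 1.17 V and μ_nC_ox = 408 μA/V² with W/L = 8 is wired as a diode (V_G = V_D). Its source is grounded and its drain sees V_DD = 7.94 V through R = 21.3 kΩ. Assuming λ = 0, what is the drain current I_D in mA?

I_D = 0.298 mA

With gate tied to drain, V_GS = V_DS ≥ V_GS − V_th, so the device is in saturation.
k_n = μ_nC_ox · (W/L) = 3.264 mA/V².
KCL at the drain: ½ k_n (V_GS − V_th)² = (V_DD − V_GS)/R.
Let x = V_GS − 1.17. Then 34.8 x² + x − 6.77 = 0, giving x = 0.427 V (positive root), so V_GS = 1.6 V.
I_D = (V_DD − V_GS)/R = (7.94 − 1.6) / 21.3 = 0.298 mA.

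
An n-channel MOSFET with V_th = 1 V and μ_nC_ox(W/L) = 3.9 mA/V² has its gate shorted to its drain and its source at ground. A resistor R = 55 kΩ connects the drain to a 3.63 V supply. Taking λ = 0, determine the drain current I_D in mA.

I_D = 0.0451 mA

With gate tied to drain, V_GS = V_DS ≥ V_GS − V_th, so the device is in saturation.
KCL at the drain: ½ k_n (V_GS − V_th)² = (V_DD − V_GS)/R.
Let x = V_GS − 1. Then 107 x² + x − 2.63 = 0, giving x = 0.152 V (positive root), so V_GS = 1.15 V.
I_D = (V_DD − V_GS)/R = (3.63 − 1.15) / 55 = 0.0451 mA.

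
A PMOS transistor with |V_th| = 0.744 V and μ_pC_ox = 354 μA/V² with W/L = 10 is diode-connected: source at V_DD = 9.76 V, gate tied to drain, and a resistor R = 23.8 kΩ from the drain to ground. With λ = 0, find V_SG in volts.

V_SG = 1.19 V

With gate tied to drain, V_SG = V_SD ≥ V_SG − |V_th|, so the device is in saturation.
k_p = μ_pC_ox · (W/L) = 3.54 mA/V².
KCL at the drain: ½ k_p (V_SG − |V_th|)² = (V_DD − V_SG)/R.
Let x = V_SG − 0.744. Then 42.1 x² + x − 9.016 = 0, giving x = 0.451 V (positive root), so V_SG = 1.19 V.
I_D = (V_DD − V_SG)/R = (9.76 − 1.19) / 23.8 = 0.36 mA.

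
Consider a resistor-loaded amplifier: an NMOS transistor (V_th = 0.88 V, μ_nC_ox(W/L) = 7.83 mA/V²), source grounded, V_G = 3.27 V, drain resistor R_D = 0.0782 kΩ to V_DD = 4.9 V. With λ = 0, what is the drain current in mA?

I_D = 22.4 mA

V_GS = V_G = 3.27 V, so V_ov = 3.27 − 0.88 = 2.39 V.
Assume saturation: I_D = ½ k_n V_ov² = 0.5 × 7.83 × 2.39² = 22.4 mA, giving V_DS = V_DD − I_D R_D = 4.9 − 22.4 × 0.0782 = 3.15 V.
V_DS = 3.15 V ≥ V_ov = 2.39 V, confirming saturation.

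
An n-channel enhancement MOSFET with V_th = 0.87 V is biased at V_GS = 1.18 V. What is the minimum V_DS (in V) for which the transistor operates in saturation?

V_DS,sat = 0.310 V

The boundary between triode and saturation is V_DS = V_GS − V_th = V_ov.
V_ov = 1.18 − 0.87 = 0.31 V.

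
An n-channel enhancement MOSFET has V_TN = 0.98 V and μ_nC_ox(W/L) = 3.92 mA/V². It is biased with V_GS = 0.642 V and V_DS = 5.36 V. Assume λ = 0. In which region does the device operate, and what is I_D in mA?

V_GS = 0.642 V < V_TN = 0.98 V, so the transistor is in cutoff.

Cutoff; I_D = 0 mA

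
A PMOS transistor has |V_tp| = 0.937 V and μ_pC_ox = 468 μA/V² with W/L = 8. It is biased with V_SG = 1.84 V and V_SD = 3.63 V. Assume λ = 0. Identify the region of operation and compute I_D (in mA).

k_p = μ_pC_ox · (W/L) = 3.744 mA/V².
V_ov = V_SG − |V_tp| = 1.84 − 0.937 = 0.903 V.
Since V_SD = 3.63 V ≥ V_ov = 0.903 V, the device is in saturation.
I_D = ½ k_p V_ov² = 0.5 × 3.744 × 0.903² = 1.53 mA.

Saturation; I_D = 1.53 mA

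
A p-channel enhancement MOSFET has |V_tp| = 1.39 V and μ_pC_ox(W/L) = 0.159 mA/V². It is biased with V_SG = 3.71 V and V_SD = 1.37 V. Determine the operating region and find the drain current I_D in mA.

Triode; I_D = 0.356 mA

V_ov = V_SG − |V_tp| = 3.71 − 1.39 = 2.32 V.
Since V_SD = 1.37 V < V_ov = 2.32 V, the device is in the triode region.
I_D = k_p [V_ov · V_SD − ½ V_SD²] = 0.159 × [2.32 × 1.37 − 0.5 × 1.37²] = 0.356 mA.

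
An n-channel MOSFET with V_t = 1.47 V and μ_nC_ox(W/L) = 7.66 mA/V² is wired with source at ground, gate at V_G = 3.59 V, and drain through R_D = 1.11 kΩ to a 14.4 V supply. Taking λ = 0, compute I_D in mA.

V_GS = V_G = 3.59 V, so V_ov = 3.59 − 1.47 = 2.12 V.
Assume saturation: I_D = ½ k_n V_ov² = 0.5 × 7.66 × 2.12² = 17.2 mA, giving V_DS = V_DD − I_D R_D = 14.4 − 17.2 × 1.11 = -4.71 V.
But -4.71 V < V_ov = 2.12 V, so the device is actually in triode.
In triode I_D = k_n[V_ov V_DS − ½ V_DS²] and I_D = (V_DD − V_DS)/R_D. Equating: 4.25 V_DS² − 19.03 V_DS + 14.4 = 0, giving V_DS = 0.965 V (the root below V_ov).
I_D = (14.4 − 0.965) / 1.11 = 12.1 mA.

I_D = 12.1 mA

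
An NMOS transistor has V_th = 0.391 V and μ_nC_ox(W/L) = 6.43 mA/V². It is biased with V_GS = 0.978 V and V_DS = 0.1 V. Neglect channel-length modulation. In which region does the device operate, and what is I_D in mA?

Triode; I_D = 0.345 mA

V_ov = V_GS − V_th = 0.978 − 0.391 = 0.587 V.
Since V_DS = 0.1 V < V_ov = 0.587 V, the device is in the triode region.
I_D = k_n [V_ov · V_DS − ½ V_DS²] = 6.43 × [0.587 × 0.1 − 0.5 × 0.1²] = 0.345 mA.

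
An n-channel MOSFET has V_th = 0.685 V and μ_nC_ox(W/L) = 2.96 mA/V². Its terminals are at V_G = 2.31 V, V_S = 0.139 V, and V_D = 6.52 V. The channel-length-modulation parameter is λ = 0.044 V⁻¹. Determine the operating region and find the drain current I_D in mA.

Saturation; I_D = 4.19 mA

V_GS = V_G − V_S = 2.31 − 0.139 = 2.17 V; V_DS = V_D − V_S = 6.52 − 0.139 = 6.38 V.
V_ov = V_GS − V_th = 2.17 − 0.685 = 1.49 V.
Since V_DS = 6.38 V ≥ V_ov = 1.49 V, the device is in saturation.
I_D = ½ k_n V_ov² (1 + λ V_DS) = 0.5 × 2.96 × 1.49² × (1 + 0.044 × 6.38) = 4.19 mA.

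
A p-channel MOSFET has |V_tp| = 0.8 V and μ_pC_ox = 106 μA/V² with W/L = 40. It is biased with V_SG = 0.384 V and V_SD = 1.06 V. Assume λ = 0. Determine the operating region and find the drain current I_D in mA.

V_SG = 0.384 V < |V_tp| = 0.8 V, so the transistor is in cutoff.

Cutoff; I_D = 0 mA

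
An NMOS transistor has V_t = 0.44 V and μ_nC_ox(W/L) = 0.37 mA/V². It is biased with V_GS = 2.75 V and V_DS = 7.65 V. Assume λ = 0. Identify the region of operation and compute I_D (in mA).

Saturation; I_D = 0.987 mA

V_ov = V_GS − V_t = 2.75 − 0.44 = 2.31 V.
Since V_DS = 7.65 V ≥ V_ov = 2.31 V, the device is in saturation.
I_D = ½ k_n V_ov² = 0.5 × 0.37 × 2.31² = 0.987 mA.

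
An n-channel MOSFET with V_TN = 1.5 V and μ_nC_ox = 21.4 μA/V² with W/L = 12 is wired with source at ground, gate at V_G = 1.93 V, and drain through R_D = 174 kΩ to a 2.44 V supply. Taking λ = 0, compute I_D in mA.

V_GS = V_G = 1.93 V, so V_ov = 1.93 − 1.5 = 0.43 V.
k_n = μ_nC_ox · (W/L) = 0.2568 mA/V².
Assume saturation: I_D = ½ k_n V_ov² = 0.5 × 0.2568 × 0.43² = 0.0237 mA, giving V_DS = V_DD − I_D R_D = 2.44 − 0.0237 × 174 = -1.69 V.
But -1.69 V < V_ov = 0.43 V, so the device is actually in triode.
In triode I_D = k_n[V_ov V_DS − ½ V_DS²] and I_D = (V_DD − V_DS)/R_D. Equating: 22.3 V_DS² − 20.21 V_DS + 2.44 = 0, giving V_DS = 0.143 V (the root below V_ov).
I_D = (2.44 − 0.143) / 174 = 0.0132 mA.

I_D = 0.0132 mA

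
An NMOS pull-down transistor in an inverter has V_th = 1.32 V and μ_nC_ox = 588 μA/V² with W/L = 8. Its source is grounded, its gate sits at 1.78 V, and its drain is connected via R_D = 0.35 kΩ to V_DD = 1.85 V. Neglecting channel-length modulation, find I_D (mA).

I_D = 0.498 mA

V_GS = V_G = 1.78 V, so V_ov = 1.78 − 1.32 = 0.46 V.
k_n = μ_nC_ox · (W/L) = 4.704 mA/V².
Assume saturation: I_D = ½ k_n V_ov² = 0.5 × 4.704 × 0.46² = 0.498 mA, giving V_DS = V_DD − I_D R_D = 1.85 − 0.498 × 0.35 = 1.68 V.
V_DS = 1.68 V ≥ V_ov = 0.46 V, confirming saturation.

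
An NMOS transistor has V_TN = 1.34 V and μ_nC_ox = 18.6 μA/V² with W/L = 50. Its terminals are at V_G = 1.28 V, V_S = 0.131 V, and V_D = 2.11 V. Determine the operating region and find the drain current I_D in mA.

Cutoff; I_D = 0 mA

V_GS = V_G − V_S = 1.28 − 0.131 = 1.15 V; V_DS = V_D − V_S = 2.11 − 0.131 = 1.98 V.
V_GS = 1.15 V < V_TN = 1.34 V, so the transistor is in cutoff.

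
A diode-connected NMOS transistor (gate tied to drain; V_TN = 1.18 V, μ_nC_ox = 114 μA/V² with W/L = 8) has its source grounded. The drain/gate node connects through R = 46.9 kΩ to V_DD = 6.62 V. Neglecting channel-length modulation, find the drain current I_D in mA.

With gate tied to drain, V_GS = V_DS ≥ V_GS − V_TN, so the device is in saturation.
k_n = μ_nC_ox · (W/L) = 0.912 mA/V².
KCL at the drain: ½ k_n (V_GS − V_TN)² = (V_DD − V_GS)/R.
Let x = V_GS − 1.18. Then 21.4 x² + x − 5.44 = 0, giving x = 0.482 V (positive root), so V_GS = 1.66 V.
I_D = (V_DD − V_GS)/R = (6.62 − 1.66) / 46.9 = 0.106 mA.

I_D = 0.106 mA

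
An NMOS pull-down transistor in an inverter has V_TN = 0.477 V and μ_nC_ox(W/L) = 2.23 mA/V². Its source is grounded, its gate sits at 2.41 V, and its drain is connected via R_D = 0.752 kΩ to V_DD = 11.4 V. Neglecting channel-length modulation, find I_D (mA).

I_D = 4.17 mA

V_GS = V_G = 2.41 V, so V_ov = 2.41 − 0.477 = 1.93 V.
Assume saturation: I_D = ½ k_n V_ov² = 0.5 × 2.23 × 1.93² = 4.17 mA, giving V_DS = V_DD − I_D R_D = 11.4 − 4.17 × 0.752 = 8.27 V.
V_DS = 8.27 V ≥ V_ov = 1.93 V, confirming saturation.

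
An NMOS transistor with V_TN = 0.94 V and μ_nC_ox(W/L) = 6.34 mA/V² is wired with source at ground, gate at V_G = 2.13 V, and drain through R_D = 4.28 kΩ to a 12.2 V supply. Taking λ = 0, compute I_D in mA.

V_GS = V_G = 2.13 V, so V_ov = 2.13 − 0.94 = 1.19 V.
Assume saturation: I_D = ½ k_n V_ov² = 0.5 × 6.34 × 1.19² = 4.49 mA, giving V_DS = V_DD − I_D R_D = 12.2 − 4.49 × 4.28 = -7.01 V.
But -7.01 V < V_ov = 1.19 V, so the device is actually in triode.
In triode I_D = k_n[V_ov V_DS − ½ V_DS²] and I_D = (V_DD − V_DS)/R_D. Equating: 13.6 V_DS² − 33.29 V_DS + 12.2 = 0, giving V_DS = 0.448 V (the root below V_ov).
I_D = (12.2 − 0.448) / 4.28 = 2.75 mA.

I_D = 2.75 mA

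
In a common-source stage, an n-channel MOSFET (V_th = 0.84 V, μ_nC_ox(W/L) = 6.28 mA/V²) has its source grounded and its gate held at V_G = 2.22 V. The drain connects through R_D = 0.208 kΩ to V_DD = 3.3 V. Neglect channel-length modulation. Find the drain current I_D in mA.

I_D = 5.98 mA

V_GS = V_G = 2.22 V, so V_ov = 2.22 − 0.84 = 1.38 V.
Assume saturation: I_D = ½ k_n V_ov² = 0.5 × 6.28 × 1.38² = 5.98 mA, giving V_DS = V_DD − I_D R_D = 3.3 − 5.98 × 0.208 = 2.06 V.
V_DS = 2.06 V ≥ V_ov = 1.38 V, confirming saturation.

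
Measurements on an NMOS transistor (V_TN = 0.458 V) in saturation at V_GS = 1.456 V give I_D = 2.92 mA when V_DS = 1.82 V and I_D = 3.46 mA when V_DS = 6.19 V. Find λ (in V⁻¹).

With V_GS fixed, I_D ∝ (1 + λ V_DS) in saturation, so I_D2/I_D1 = (1 + λ V_DS2)/(1 + λ V_DS1).
3.46/2.92 = 1.185 = (1 + 6.19 λ)/(1 + 1.82 λ).
Solving: λ (I_D1 V_DS2 − I_D2 V_DS1) = I_D2 − I_D1, so λ = (3.46 − 2.92) / (2.92 × 6.19 − 3.46 × 1.82) = 0.54 / 11.8 = 0.0458 V⁻¹.

λ = 0.0458 V⁻¹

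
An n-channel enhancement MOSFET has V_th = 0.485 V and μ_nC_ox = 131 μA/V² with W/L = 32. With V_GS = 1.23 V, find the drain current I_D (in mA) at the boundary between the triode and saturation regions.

At the boundary V_DS = V_ov = V_GS − V_th = 1.23 − 0.485 = 0.745 V.
k_n = μ_nC_ox · (W/L) = 4.192 mA/V².
I_D = ½ k_n V_ov² = 0.5 × 4.192 × 0.745² = 1.16 mA.

I_D = 1.16 mA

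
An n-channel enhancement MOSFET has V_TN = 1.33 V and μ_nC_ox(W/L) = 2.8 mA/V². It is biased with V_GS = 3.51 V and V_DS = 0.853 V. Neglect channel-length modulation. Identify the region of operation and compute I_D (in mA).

Triode; I_D = 4.19 mA

V_ov = V_GS − V_TN = 3.51 − 1.33 = 2.18 V.
Since V_DS = 0.853 V < V_ov = 2.18 V, the device is in the triode region.
I_D = k_n [V_ov · V_DS − ½ V_DS²] = 2.8 × [2.18 × 0.853 − 0.5 × 0.853²] = 4.19 mA.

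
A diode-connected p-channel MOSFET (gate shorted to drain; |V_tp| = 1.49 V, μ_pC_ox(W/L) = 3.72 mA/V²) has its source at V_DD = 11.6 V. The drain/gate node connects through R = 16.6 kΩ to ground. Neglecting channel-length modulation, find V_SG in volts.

With gate tied to drain, V_SG = V_SD ≥ V_SG − |V_tp|, so the device is in saturation.
KCL at the drain: ½ k_p (V_SG − |V_tp|)² = (V_DD − V_SG)/R.
Let x = V_SG − 1.49. Then 30.9 x² + x − 10.11 = 0, giving x = 0.556 V (positive root), so V_SG = 2.05 V.
I_D = (V_DD − V_SG)/R = (11.6 − 2.05) / 16.6 = 0.576 mA.

V_SG = 2.05 V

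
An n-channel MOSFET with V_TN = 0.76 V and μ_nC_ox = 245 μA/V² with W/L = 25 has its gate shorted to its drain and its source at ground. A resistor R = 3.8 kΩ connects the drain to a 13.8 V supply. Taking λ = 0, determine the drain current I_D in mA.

With gate tied to drain, V_GS = V_DS ≥ V_GS − V_TN, so the device is in saturation.
k_n = μ_nC_ox · (W/L) = 6.125 mA/V².
KCL at the drain: ½ k_n (V_GS − V_TN)² = (V_DD − V_GS)/R.
Let x = V_GS − 0.76. Then 11.6 x² + x − 13.04 = 0, giving x = 1.02 V (positive root), so V_GS = 1.78 V.
I_D = (V_DD − V_GS)/R = (13.8 − 1.78) / 3.8 = 3.16 mA.

I_D = 3.16 mA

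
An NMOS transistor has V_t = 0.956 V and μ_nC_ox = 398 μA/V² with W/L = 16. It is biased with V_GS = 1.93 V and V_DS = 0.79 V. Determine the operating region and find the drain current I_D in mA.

Triode; I_D = 2.91 mA

k_n = μ_nC_ox · (W/L) = 6.368 mA/V².
V_ov = V_GS − V_t = 1.93 − 0.956 = 0.974 V.
Since V_DS = 0.79 V < V_ov = 0.974 V, the device is in the triode region.
I_D = k_n [V_ov · V_DS − ½ V_DS²] = 6.368 × [0.974 × 0.79 − 0.5 × 0.79²] = 2.91 mA.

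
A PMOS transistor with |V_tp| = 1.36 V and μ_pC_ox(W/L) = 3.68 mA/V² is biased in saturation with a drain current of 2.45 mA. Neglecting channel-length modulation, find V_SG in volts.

In saturation I_D = ½ k_p (V_SG − |V_tp|)², so V_SG − |V_tp| = √(2 I_D / k_p) = √(2 × 2.45 / 3.68) = 1.15 V.
V_SG = 1.36 + 1.15 = 2.51 V.

V_SG = 2.51 V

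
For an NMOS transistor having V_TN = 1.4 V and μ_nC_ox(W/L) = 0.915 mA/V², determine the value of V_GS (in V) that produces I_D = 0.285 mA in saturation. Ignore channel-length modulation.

In saturation I_D = ½ k_n (V_GS − V_TN)², so V_GS − V_TN = √(2 I_D / k_n) = √(2 × 0.285 / 0.915) = 0.789 V.
V_GS = 1.4 + 0.789 = 2.19 V.

V_GS = 2.19 V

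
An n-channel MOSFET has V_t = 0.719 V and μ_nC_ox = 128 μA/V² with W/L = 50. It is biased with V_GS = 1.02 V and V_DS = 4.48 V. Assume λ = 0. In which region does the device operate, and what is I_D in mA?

Saturation; I_D = 0.290 mA

k_n = μ_nC_ox · (W/L) = 6.4 mA/V².
V_ov = V_GS − V_t = 1.02 − 0.719 = 0.301 V.
Since V_DS = 4.48 V ≥ V_ov = 0.301 V, the device is in saturation.
I_D = ½ k_n V_ov² = 0.5 × 6.4 × 0.301² = 0.29 mA.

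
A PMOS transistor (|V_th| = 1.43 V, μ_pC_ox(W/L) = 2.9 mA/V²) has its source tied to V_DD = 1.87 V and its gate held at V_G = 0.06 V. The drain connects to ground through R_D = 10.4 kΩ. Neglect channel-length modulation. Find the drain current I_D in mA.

V_SG = V_DD − V_G = 1.87 − 0.06 = 1.81 V, so V_ov = 1.81 − 1.43 = 0.38 V.
Assume saturation: I_D = ½ k_p V_ov² = 0.5 × 2.9 × 0.38² = 0.209 mA, giving V_SD = V_DD − I_D R_D = 1.87 − 0.209 × 10.4 = -0.308 V.
But -0.308 V < V_ov = 0.38 V, so the device is actually in triode.
In triode I_D = k_p[V_ov V_SD − ½ V_SD²] and I_D = (V_DD − V_SD)/R_D. Equating: 15.1 V_SD² − 12.46 V_SD + 1.87 = 0, giving V_SD = 0.197 V (the root below V_ov).
I_D = (1.87 − 0.197) / 10.4 = 0.161 mA.

I_D = 0.161 mA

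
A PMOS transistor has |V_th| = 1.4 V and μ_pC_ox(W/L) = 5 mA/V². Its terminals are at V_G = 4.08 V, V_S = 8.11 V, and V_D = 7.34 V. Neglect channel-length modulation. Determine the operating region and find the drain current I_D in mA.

V_SG = V_S − V_G = 8.11 − 4.08 = 4.03 V; V_SD = V_S − V_D = 8.11 − 7.34 = 0.77 V.
V_ov = V_SG − |V_th| = 4.03 − 1.4 = 2.63 V.
Since V_SD = 0.77 V < V_ov = 2.63 V, the device is in the triode region.
I_D = k_p [V_ov · V_SD − ½ V_SD²] = 5 × [2.63 × 0.77 − 0.5 × 0.77²] = 8.64 mA.

Triode; I_D = 8.64 mA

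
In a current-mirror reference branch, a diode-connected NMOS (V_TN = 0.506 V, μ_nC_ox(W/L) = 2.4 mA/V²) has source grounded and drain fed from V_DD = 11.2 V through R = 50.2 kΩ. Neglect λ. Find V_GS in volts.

With gate tied to drain, V_GS = V_DS ≥ V_GS − V_TN, so the device is in saturation.
KCL at the drain: ½ k_n (V_GS − V_TN)² = (V_DD − V_GS)/R.
Let x = V_GS − 0.506. Then 60.2 x² + x − 10.69 = 0, giving x = 0.413 V (positive root), so V_GS = 0.919 V.
I_D = (V_DD − V_GS)/R = (11.2 − 0.919) / 50.2 = 0.205 mA.

V_GS = 0.919 V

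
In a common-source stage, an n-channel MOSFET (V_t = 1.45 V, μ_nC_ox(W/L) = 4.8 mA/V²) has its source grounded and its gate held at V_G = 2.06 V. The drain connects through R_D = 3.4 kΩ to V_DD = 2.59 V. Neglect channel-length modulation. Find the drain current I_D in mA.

V_GS = V_G = 2.06 V, so V_ov = 2.06 − 1.45 = 0.61 V.
Assume saturation: I_D = ½ k_n V_ov² = 0.5 × 4.8 × 0.61² = 0.893 mA, giving V_DS = V_DD − I_D R_D = 2.59 − 0.893 × 3.4 = -0.446 V.
But -0.446 V < V_ov = 0.61 V, so the device is actually in triode.
In triode I_D = k_n[V_ov V_DS − ½ V_DS²] and I_D = (V_DD − V_DS)/R_D. Equating: 8.16 V_DS² − 10.96 V_DS + 2.59 = 0, giving V_DS = 0.306 V (the root below V_ov).
I_D = (2.59 − 0.306) / 3.4 = 0.672 mA.

I_D = 0.672 mA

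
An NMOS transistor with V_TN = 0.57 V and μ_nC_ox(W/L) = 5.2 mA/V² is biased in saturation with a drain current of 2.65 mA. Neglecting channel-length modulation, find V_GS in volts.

V_GS = 1.58 V

In saturation I_D = ½ k_n (V_GS − V_TN)², so V_GS − V_TN = √(2 I_D / k_n) = √(2 × 2.65 / 5.2) = 1.01 V.
V_GS = 0.57 + 1.01 = 1.58 V.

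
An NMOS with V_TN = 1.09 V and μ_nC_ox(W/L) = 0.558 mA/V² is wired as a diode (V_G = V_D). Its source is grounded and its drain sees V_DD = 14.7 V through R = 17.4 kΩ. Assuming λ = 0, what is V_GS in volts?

V_GS = 2.66 V

With gate tied to drain, V_GS = V_DS ≥ V_GS − V_TN, so the device is in saturation.
KCL at the drain: ½ k_n (V_GS − V_TN)² = (V_DD − V_GS)/R.
Let x = V_GS − 1.09. Then 4.85 x² + x − 13.61 = 0, giving x = 1.57 V (positive root), so V_GS = 2.66 V.
I_D = (V_DD − V_GS)/R = (14.7 − 2.66) / 17.4 = 0.692 mA.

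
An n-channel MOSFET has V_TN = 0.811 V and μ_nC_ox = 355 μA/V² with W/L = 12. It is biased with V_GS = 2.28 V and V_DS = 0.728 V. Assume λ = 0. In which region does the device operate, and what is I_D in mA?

Triode; I_D = 3.43 mA

k_n = μ_nC_ox · (W/L) = 4.26 mA/V².
V_ov = V_GS − V_TN = 2.28 − 0.811 = 1.47 V.
Since V_DS = 0.728 V < V_ov = 1.47 V, the device is in the triode region.
I_D = k_n [V_ov · V_DS − ½ V_DS²] = 4.26 × [1.47 × 0.728 − 0.5 × 0.728²] = 3.43 mA.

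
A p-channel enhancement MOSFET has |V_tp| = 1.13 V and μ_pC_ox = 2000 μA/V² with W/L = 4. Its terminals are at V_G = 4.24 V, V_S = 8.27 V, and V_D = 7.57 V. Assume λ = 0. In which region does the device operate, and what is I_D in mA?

Triode; I_D = 14.3 mA

V_SG = V_S − V_G = 8.27 − 4.24 = 4.03 V; V_SD = V_S − V_D = 8.27 − 7.57 = 0.7 V.
k_p = μ_pC_ox · (W/L) = 8 mA/V².
V_ov = V_SG − |V_tp| = 4.03 − 1.13 = 2.9 V.
Since V_SD = 0.7 V < V_ov = 2.9 V, the device is in the triode region.
I_D = k_p [V_ov · V_SD − ½ V_SD²] = 8 × [2.9 × 0.7 − 0.5 × 0.7²] = 14.3 mA.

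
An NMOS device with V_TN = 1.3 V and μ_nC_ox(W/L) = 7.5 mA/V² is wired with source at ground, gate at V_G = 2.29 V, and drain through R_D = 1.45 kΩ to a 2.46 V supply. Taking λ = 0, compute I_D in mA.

I_D = 1.53 mA

V_GS = V_G = 2.29 V, so V_ov = 2.29 − 1.3 = 0.99 V.
Assume saturation: I_D = ½ k_n V_ov² = 0.5 × 7.5 × 0.99² = 3.68 mA, giving V_DS = V_DD − I_D R_D = 2.46 − 3.68 × 1.45 = -2.87 V.
But -2.87 V < V_ov = 0.99 V, so the device is actually in triode.
In triode I_D = k_n[V_ov V_DS − ½ V_DS²] and I_D = (V_DD − V_DS)/R_D. Equating: 5.44 V_DS² − 11.77 V_DS + 2.46 = 0, giving V_DS = 0.234 V (the root below V_ov).
I_D = (2.46 − 0.234) / 1.45 = 1.53 mA.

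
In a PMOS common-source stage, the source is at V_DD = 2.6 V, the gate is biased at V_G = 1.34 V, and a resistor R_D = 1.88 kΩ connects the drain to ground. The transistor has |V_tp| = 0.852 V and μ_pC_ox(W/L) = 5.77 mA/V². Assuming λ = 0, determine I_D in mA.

I_D = 0.480 mA

V_SG = V_DD − V_G = 2.6 − 1.34 = 1.26 V, so V_ov = 1.26 − 0.852 = 0.408 V.
Assume saturation: I_D = ½ k_p V_ov² = 0.5 × 5.77 × 0.408² = 0.48 mA, giving V_SD = V_DD − I_D R_D = 2.6 − 0.48 × 1.88 = 1.7 V.
V_SD = 1.7 V ≥ V_ov = 0.408 V, confirming saturation.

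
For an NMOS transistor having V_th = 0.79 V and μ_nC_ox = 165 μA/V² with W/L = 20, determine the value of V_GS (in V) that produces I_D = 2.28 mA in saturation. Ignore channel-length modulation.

k_n = μ_nC_ox · (W/L) = 3.3 mA/V².
In saturation I_D = ½ k_n (V_GS − V_th)², so V_GS − V_th = √(2 I_D / k_n) = √(2 × 2.28 / 3.3) = 1.18 V.
V_GS = 0.79 + 1.18 = 1.97 V.

V_GS = 1.97 V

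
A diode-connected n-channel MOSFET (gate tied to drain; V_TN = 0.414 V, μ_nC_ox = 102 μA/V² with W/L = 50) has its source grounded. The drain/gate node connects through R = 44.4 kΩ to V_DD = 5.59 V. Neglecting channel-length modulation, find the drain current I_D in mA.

With gate tied to drain, V_GS = V_DS ≥ V_GS − V_TN, so the device is in saturation.
k_n = μ_nC_ox · (W/L) = 5.1 mA/V².
KCL at the drain: ½ k_n (V_GS − V_TN)² = (V_DD − V_GS)/R.
Let x = V_GS − 0.414. Then 113 x² + x − 5.176 = 0, giving x = 0.209 V (positive root), so V_GS = 0.623 V.
I_D = (V_DD − V_GS)/R = (5.59 − 0.623) / 44.4 = 0.112 mA.

I_D = 0.112 mA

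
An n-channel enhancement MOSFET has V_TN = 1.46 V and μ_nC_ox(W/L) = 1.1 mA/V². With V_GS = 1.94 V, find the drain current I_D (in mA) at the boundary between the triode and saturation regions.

At the boundary V_DS = V_ov = V_GS − V_TN = 1.94 − 1.46 = 0.48 V.
I_D = ½ k_n V_ov² = 0.5 × 1.1 × 0.48² = 0.127 mA.

I_D = 0.127 mA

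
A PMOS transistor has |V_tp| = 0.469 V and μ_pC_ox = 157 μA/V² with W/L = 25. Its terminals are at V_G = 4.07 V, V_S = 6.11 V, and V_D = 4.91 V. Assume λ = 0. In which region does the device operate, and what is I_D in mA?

V_SG = V_S − V_G = 6.11 − 4.07 = 2.04 V; V_SD = V_S − V_D = 6.11 − 4.91 = 1.2 V.
k_p = μ_pC_ox · (W/L) = 3.925 mA/V².
V_ov = V_SG − |V_tp| = 2.04 − 0.469 = 1.57 V.
Since V_SD = 1.2 V < V_ov = 1.57 V, the device is in the triode region.
I_D = k_p [V_ov · V_SD − ½ V_SD²] = 3.925 × [1.57 × 1.2 − 0.5 × 1.2²] = 4.57 mA.

Triode; I_D = 4.57 mA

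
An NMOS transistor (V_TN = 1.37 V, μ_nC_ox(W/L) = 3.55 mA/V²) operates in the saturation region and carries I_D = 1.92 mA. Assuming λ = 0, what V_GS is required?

V_GS = 2.41 V

In saturation I_D = ½ k_n (V_GS − V_TN)², so V_GS − V_TN = √(2 I_D / k_n) = √(2 × 1.92 / 3.55) = 1.04 V.
V_GS = 1.37 + 1.04 = 2.41 V.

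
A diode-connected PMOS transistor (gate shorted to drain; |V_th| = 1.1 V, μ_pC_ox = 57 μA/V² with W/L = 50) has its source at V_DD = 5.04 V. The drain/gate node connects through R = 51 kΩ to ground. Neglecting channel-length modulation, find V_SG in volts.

V_SG = 1.33 V

With gate tied to drain, V_SG = V_SD ≥ V_SG − |V_th|, so the device is in saturation.
k_p = μ_pC_ox · (W/L) = 2.85 mA/V².
KCL at the drain: ½ k_p (V_SG − |V_th|)² = (V_DD − V_SG)/R.
Let x = V_SG − 1.1. Then 72.7 x² + x − 3.94 = 0, giving x = 0.226 V (positive root), so V_SG = 1.33 V.
I_D = (V_DD − V_SG)/R = (5.04 − 1.33) / 51 = 0.0728 mA.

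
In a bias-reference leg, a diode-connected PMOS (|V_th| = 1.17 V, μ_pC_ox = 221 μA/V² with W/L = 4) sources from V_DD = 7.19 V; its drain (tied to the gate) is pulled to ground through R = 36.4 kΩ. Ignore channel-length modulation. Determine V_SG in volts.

With gate tied to drain, V_SG = V_SD ≥ V_SG − |V_th|, so the device is in saturation.
k_p = μ_pC_ox · (W/L) = 0.884 mA/V².
KCL at the drain: ½ k_p (V_SG − |V_th|)² = (V_DD − V_SG)/R.
Let x = V_SG − 1.17. Then 16.1 x² + x − 6.02 = 0, giving x = 0.581 V (positive root), so V_SG = 1.75 V.
I_D = (V_DD − V_SG)/R = (7.19 − 1.75) / 36.4 = 0.149 mA.

V_SG = 1.75 V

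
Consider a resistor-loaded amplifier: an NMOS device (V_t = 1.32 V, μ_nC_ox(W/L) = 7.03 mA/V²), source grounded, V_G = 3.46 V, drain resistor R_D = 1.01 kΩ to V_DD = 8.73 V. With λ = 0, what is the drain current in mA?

I_D = 8.03 mA

V_GS = V_G = 3.46 V, so V_ov = 3.46 − 1.32 = 2.14 V.
Assume saturation: I_D = ½ k_n V_ov² = 0.5 × 7.03 × 2.14² = 16.1 mA, giving V_DS = V_DD − I_D R_D = 8.73 − 16.1 × 1.01 = -7.53 V.
But -7.53 V < V_ov = 2.14 V, so the device is actually in triode.
In triode I_D = k_n[V_ov V_DS − ½ V_DS²] and I_D = (V_DD − V_DS)/R_D. Equating: 3.55 V_DS² − 16.19 V_DS + 8.73 = 0, giving V_DS = 0.625 V (the root below V_ov).
I_D = (8.73 − 0.625) / 1.01 = 8.03 mA.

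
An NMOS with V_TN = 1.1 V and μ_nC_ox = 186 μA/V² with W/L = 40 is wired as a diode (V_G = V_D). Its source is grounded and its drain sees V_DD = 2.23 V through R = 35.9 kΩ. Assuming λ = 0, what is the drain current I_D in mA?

With gate tied to drain, V_GS = V_DS ≥ V_GS − V_TN, so the device is in saturation.
k_n = μ_nC_ox · (W/L) = 7.44 mA/V².
KCL at the drain: ½ k_n (V_GS − V_TN)² = (V_DD − V_GS)/R.
Let x = V_GS − 1.1. Then 134 x² + x − 1.13 = 0, giving x = 0.0883 V (positive root), so V_GS = 1.19 V.
I_D = (V_DD − V_GS)/R = (2.23 − 1.19) / 35.9 = 0.029 mA.

I_D = 0.0290 mA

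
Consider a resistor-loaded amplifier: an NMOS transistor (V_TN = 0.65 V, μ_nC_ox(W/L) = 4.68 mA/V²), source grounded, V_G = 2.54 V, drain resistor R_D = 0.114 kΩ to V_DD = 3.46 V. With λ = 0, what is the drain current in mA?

I_D = 8.36 mA

V_GS = V_G = 2.54 V, so V_ov = 2.54 − 0.65 = 1.89 V.
Assume saturation: I_D = ½ k_n V_ov² = 0.5 × 4.68 × 1.89² = 8.36 mA, giving V_DS = V_DD − I_D R_D = 3.46 − 8.36 × 0.114 = 2.51 V.
V_DS = 2.51 V ≥ V_ov = 1.89 V, confirming saturation.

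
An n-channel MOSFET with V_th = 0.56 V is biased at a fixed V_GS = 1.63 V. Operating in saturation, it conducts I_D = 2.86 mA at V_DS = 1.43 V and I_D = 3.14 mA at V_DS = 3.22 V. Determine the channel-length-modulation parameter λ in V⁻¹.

λ = 0.0593 V⁻¹

With V_GS fixed, I_D ∝ (1 + λ V_DS) in saturation, so I_D2/I_D1 = (1 + λ V_DS2)/(1 + λ V_DS1).
3.14/2.86 = 1.098 = (1 + 3.22 λ)/(1 + 1.43 λ).
Solving: λ (I_D1 V_DS2 − I_D2 V_DS1) = I_D2 − I_D1, so λ = (3.14 − 2.86) / (2.86 × 3.22 − 3.14 × 1.43) = 0.28 / 4.72 = 0.0593 V⁻¹.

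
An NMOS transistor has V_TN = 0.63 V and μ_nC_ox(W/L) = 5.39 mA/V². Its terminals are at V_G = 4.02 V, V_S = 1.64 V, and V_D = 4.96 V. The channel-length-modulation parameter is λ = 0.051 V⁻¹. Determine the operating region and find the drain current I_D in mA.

V_GS = V_G − V_S = 4.02 − 1.64 = 2.38 V; V_DS = V_D − V_S = 4.96 − 1.64 = 3.32 V.
V_ov = V_GS − V_TN = 2.38 − 0.63 = 1.75 V.
Since V_DS = 3.32 V ≥ V_ov = 1.75 V, the device is in saturation.
I_D = ½ k_n V_ov² (1 + λ V_DS) = 0.5 × 5.39 × 1.75² × (1 + 0.051 × 3.32) = 9.65 mA.

Saturation; I_D = 9.65 mA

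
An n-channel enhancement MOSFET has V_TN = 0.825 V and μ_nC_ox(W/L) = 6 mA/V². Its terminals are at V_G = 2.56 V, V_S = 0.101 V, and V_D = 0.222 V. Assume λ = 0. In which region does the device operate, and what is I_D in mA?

V_GS = V_G − V_S = 2.56 − 0.101 = 2.46 V; V_DS = V_D − V_S = 0.222 − 0.101 = 0.121 V.
V_ov = V_GS − V_TN = 2.46 − 0.825 = 1.63 V.
Since V_DS = 0.121 V < V_ov = 1.63 V, the device is in the triode region.
I_D = k_n [V_ov · V_DS − ½ V_DS²] = 6 × [1.63 × 0.121 − 0.5 × 0.121²] = 1.14 mA.

Triode; I_D = 1.14 mA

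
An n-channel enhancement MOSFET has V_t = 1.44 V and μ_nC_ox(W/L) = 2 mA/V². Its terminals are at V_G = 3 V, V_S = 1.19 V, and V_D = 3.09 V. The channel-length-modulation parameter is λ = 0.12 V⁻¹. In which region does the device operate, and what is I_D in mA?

Saturation; I_D = 0.168 mA

V_GS = V_G − V_S = 3 − 1.19 = 1.81 V; V_DS = V_D − V_S = 3.09 − 1.19 = 1.9 V.
V_ov = V_GS − V_t = 1.81 − 1.44 = 0.37 V.
Since V_DS = 1.9 V ≥ V_ov = 0.37 V, the device is in saturation.
I_D = ½ k_n V_ov² (1 + λ V_DS) = 0.5 × 2 × 0.37² × (1 + 0.12 × 1.9) = 0.168 mA.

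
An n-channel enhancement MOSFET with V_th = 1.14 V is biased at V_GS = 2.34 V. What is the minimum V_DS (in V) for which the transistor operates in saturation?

V_DS,sat = 1.20 V

The boundary between triode and saturation is V_DS = V_GS − V_th = V_ov.
V_ov = 2.34 − 1.14 = 1.2 V.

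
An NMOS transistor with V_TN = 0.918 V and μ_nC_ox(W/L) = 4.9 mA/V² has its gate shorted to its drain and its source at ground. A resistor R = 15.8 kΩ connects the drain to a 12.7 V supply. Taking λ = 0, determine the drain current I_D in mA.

With gate tied to drain, V_GS = V_DS ≥ V_GS − V_TN, so the device is in saturation.
KCL at the drain: ½ k_n (V_GS − V_TN)² = (V_DD − V_GS)/R.
Let x = V_GS − 0.918. Then 38.7 x² + x − 11.78 = 0, giving x = 0.539 V (positive root), so V_GS = 1.46 V.
I_D = (V_DD − V_GS)/R = (12.7 − 1.46) / 15.8 = 0.712 mA.

I_D = 0.712 mA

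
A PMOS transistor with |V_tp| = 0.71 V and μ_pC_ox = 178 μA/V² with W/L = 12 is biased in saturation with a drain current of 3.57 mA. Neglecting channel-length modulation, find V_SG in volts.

k_p = μ_pC_ox · (W/L) = 2.136 mA/V².
In saturation I_D = ½ k_p (V_SG − |V_tp|)², so V_SG − |V_tp| = √(2 I_D / k_p) = √(2 × 3.57 / 2.136) = 1.83 V.
V_SG = 0.71 + 1.83 = 2.54 V.

V_SG = 2.54 V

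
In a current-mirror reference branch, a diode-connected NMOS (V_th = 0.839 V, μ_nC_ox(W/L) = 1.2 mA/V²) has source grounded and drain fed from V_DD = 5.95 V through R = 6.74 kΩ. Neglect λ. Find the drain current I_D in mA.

I_D = 0.609 mA

With gate tied to drain, V_GS = V_DS ≥ V_GS − V_th, so the device is in saturation.
KCL at the drain: ½ k_n (V_GS − V_th)² = (V_DD − V_GS)/R.
Let x = V_GS − 0.839. Then 4.04 x² + x − 5.111 = 0, giving x = 1.01 V (positive root), so V_GS = 1.85 V.
I_D = (V_DD − V_GS)/R = (5.95 − 1.85) / 6.74 = 0.609 mA.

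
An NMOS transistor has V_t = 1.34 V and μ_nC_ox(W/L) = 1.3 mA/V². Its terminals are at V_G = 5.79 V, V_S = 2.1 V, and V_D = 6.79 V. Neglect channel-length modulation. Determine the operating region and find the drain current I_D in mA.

V_GS = V_G − V_S = 5.79 − 2.1 = 3.69 V; V_DS = V_D − V_S = 6.79 − 2.1 = 4.69 V.
V_ov = V_GS − V_t = 3.69 − 1.34 = 2.35 V.
Since V_DS = 4.69 V ≥ V_ov = 2.35 V, the device is in saturation.
I_D = ½ k_n V_ov² = 0.5 × 1.3 × 2.35² = 3.59 mA.

Saturation; I_D = 3.59 mA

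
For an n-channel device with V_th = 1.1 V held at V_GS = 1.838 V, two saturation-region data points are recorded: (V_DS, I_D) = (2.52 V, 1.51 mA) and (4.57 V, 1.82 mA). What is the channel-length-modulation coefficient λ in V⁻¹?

λ = 0.134 V⁻¹

With V_GS fixed, I_D ∝ (1 + λ V_DS) in saturation, so I_D2/I_D1 = (1 + λ V_DS2)/(1 + λ V_DS1).
1.82/1.51 = 1.205 = (1 + 4.57 λ)/(1 + 2.52 λ).
Solving: λ (I_D1 V_DS2 − I_D2 V_DS1) = I_D2 − I_D1, so λ = (1.82 − 1.51) / (1.51 × 4.57 − 1.82 × 2.52) = 0.31 / 2.31 = 0.134 V⁻¹.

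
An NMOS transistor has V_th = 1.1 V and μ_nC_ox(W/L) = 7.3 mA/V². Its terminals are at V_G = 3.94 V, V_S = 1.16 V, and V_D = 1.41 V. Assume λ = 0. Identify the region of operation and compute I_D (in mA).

Triode; I_D = 2.84 mA

V_GS = V_G − V_S = 3.94 − 1.16 = 2.78 V; V_DS = V_D − V_S = 1.41 − 1.16 = 0.25 V.
V_ov = V_GS − V_th = 2.78 − 1.1 = 1.68 V.
Since V_DS = 0.25 V < V_ov = 1.68 V, the device is in the triode region.
I_D = k_n [V_ov · V_DS − ½ V_DS²] = 7.3 × [1.68 × 0.25 − 0.5 × 0.25²] = 2.84 mA.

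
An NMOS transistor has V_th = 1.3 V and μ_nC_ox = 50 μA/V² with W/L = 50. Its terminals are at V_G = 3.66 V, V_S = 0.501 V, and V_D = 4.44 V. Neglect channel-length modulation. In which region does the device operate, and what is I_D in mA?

Saturation; I_D = 4.32 mA

V_GS = V_G − V_S = 3.66 − 0.501 = 3.16 V; V_DS = V_D − V_S = 4.44 − 0.501 = 3.94 V.
k_n = μ_nC_ox · (W/L) = 2.5 mA/V².
V_ov = V_GS − V_th = 3.16 − 1.3 = 1.86 V.
Since V_DS = 3.94 V ≥ V_ov = 1.86 V, the device is in saturation.
I_D = ½ k_n V_ov² = 0.5 × 2.5 × 1.86² = 4.32 mA.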